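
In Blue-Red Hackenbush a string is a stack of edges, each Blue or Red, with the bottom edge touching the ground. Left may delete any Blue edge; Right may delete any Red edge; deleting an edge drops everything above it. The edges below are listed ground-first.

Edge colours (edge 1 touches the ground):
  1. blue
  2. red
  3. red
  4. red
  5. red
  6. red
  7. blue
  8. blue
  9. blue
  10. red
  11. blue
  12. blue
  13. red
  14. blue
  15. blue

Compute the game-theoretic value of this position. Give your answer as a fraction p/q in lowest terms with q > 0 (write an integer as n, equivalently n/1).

951/16384

1 of 15 · b · max L 0 · min R +∞ gives 1
2 of 15 · br · max L 0 · min R 1 gives 1/2
3 of 15 · brr · max L 0 · min R 1/2 gives 1/4
4 of 15 · brrr · max L 0 · min R 1/4 gives 1/8
5 of 15 · brrrr · max L 0 · min R 1/8 gives 1/16
6 of 15 · brrrrr · max L 0 · min R 1/16 gives 1/32
7 of 15 · brrrrrb · max L 1/32 · min R 1/16 gives 3/64
8 of 15 · brrrrrbb · max L 3/64 · min R 1/16 gives 7/128
9 of 15 · brrrrrbbb · max L 7/128 · min R 1/16 gives 15/256
10 of 15 · brrrrrbbbr · max L 7/128 · min R 15/256 gives 29/512
11 of 15 · brrrrrbbbrb · max L 29/512 · min R 15/256 gives 59/1024
12 of 15 · brrrrrbbbrbb · max L 59/1024 · min R 15/256 gives 119/2048
13 of 15 · brrrrrbbbrbbr · max L 59/1024 · min R 119/2048 gives 237/4096
14 of 15 · brrrrrbbbrbbrb · max L 237/4096 · min R 119/2048 gives 475/8192
15 of 15 · brrrrrbbbrbbrbb · max L 475/8192 · min R 119/2048 gives 951/16384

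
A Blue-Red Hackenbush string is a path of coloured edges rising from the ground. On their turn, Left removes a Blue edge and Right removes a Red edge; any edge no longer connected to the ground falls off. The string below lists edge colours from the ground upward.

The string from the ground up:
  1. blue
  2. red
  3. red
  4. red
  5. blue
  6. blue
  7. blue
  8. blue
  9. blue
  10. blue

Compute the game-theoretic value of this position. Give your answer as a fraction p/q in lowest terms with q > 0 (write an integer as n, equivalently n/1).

Recurse on prefixes of the 10-edge string blue red red red blue blue blue blue blue blue:
value(b) = { 0 | · } so 1
value(br) = { 0 | 1 } so 1/2
value(brr) = { 0 | 1/2 1 } so 1/4
value(brrr) = { 0 | 1/4 1/2 1 } so 1/8
value(brrrb) = { 0 1/8 | 1/4 1/2 1 } so 3/16
value(brrrbb) = { 0 1/8 3/16 | 1/4 1/2 1 } so 7/32
value(brrrbbb) = { 0 1/8 3/16 7/32 | 1/4 1/2 1 } so 15/64
value(brrrbbbb) = { 0 1/8 3/16 7/32 15/64 | 1/4 1/2 1 } so 31/128
value(brrrbbbbb) = { 0 1/8 3/16 7/32 15/64 31/128 | 1/4 1/2 1 } so 63/256
value(brrrbbbbbb) = { 0 1/8 3/16 7/32 15/64 31/128 63/256 | 1/4 1/2 1 } so 127/512

127/512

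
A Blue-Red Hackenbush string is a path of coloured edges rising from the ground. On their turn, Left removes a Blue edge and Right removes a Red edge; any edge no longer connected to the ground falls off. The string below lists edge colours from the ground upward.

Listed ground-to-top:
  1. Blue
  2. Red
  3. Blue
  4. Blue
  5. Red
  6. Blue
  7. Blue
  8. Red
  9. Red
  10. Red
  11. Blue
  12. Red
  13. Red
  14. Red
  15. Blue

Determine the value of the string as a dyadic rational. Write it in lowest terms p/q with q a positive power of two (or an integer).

G_1 [B]  L=[0]  R=[—]  — 1
G_2 [BR]  L=[0]  R=[1]  — 1/2
G_3 [BRB]  L=[0; 1/2]  R=[1]  — 3/4
G_4 [BRBB]  L=[0; 1/2; 3/4]  R=[1]  — 7/8
G_5 [BRBBR]  L=[0; 1/2; 3/4]  R=[7/8; 1]  — 13/16
G_6 [BRBBRB]  L=[0; 1/2; 3/4; 13/16]  R=[7/8; 1]  — 27/32
G_7 [BRBBRBB]  L=[0; 1/2; 3/4; 13/16; 27/32]  R=[7/8; 1]  — 55/64
G_8 [BRBBRBBR]  L=[0; 1/2; 3/4; 13/16; 27/32]  R=[55/64; 7/8; 1]  — 109/128
G_9 [BRBBRBBRR]  L=[0; 1/2; 3/4; 13/16; 27/32]  R=[109/128; 55/64; 7/8; 1]  — 217/256
G_10 [BRBBRBBRRR]  L=[0; 1/2; 3/4; 13/16; 27/32]  R=[217/256; 109/128; 55/64; 7/8; 1]  — 433/512
G_11 [BRBBRBBRRRB]  L=[0; 1/2; 3/4; 13/16; 27/32; 433/512]  R=[217/256; 109/128; 55/64; 7/8; 1]  — 867/1024
G_12 [BRBBRBBRRRBR]  L=[0; 1/2; 3/4; 13/16; 27/32; 433/512]  R=[867/1024; 217/256; 109/128; 55/64; 7/8; 1]  — 1733/2048
G_13 [BRBBRBBRRRBRR]  L=[0; 1/2; 3/4; 13/16; 27/32; 433/512]  R=[1733/2048; 867/1024; 217/256; 109/128; 55/64; 7/8; 1]  — 3465/4096
G_14 [BRBBRBBRRRBRRR]  L=[0; 1/2; 3/4; 13/16; 27/32; 433/512]  R=[3465/4096; 1733/2048; 867/1024; 217/256; 109/128; 55/64; 7/8; 1]  — 6929/8192
G_15 [BRBBRBBRRRBRRRB]  L=[0; 1/2; 3/4; 13/16; 27/32; 433/512; 6929/8192]  R=[3465/4096; 1733/2048; 867/1024; 217/256; 109/128; 55/64; 7/8; 1]  — 13859/16384

13859/16384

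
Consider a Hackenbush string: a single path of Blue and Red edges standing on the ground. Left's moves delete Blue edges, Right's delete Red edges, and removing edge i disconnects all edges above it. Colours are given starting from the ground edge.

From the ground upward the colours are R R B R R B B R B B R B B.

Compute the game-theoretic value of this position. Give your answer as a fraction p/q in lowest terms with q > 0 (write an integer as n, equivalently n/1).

Prefix values for R R B R R B B R B B R B B via {L|R} + simplicity:
edge 1 of 13 (R): { (no moves) | 0 } → -1
edge 2 of 13 (R): { (no moves) | -1,0 } → -2
edge 3 of 13 (B): { -2 | -1,0 } → -3/2
edge 4 of 13 (R): { -2 | -3/2,-1,0 } → -7/4
edge 5 of 13 (R): { -2 | -7/4,-3/2,-1,0 } → -15/8
edge 6 of 13 (B): { -2,-15/8 | -7/4,-3/2,-1,0 } → -29/16
edge 7 of 13 (B): { -2,-15/8,-29/16 | -7/4,-3/2,-1,0 } → -57/32
edge 8 of 13 (R): { -2,-15/8,-29/16 | -57/32,-7/4,-3/2,-1,0 } → -115/64
edge 9 of 13 (B): { -2,-15/8,-29/16,-115/64 | -57/32,-7/4,-3/2,-1,0 } → -229/128
edge 10 of 13 (B): { -2,-15/8,-29/16,-115/64,-229/128 | -57/32,-7/4,-3/2,-1,0 } → -457/256
edge 11 of 13 (R): { -2,-15/8,-29/16,-115/64,-229/128 | -457/256,-57/32,-7/4,-3/2,-1,0 } → -915/512
edge 12 of 13 (B): { -2,-15/8,-29/16,-115/64,-229/128,-915/512 | -457/256,-57/32,-7/4,-3/2,-1,0 } → -1829/1024
edge 13 of 13 (B): { -2,-15/8,-29/16,-115/64,-229/128,-915/512,-1829/1024 | -457/256,-57/32,-7/4,-3/2,-1,0 } → -3657/2048

-3657/2048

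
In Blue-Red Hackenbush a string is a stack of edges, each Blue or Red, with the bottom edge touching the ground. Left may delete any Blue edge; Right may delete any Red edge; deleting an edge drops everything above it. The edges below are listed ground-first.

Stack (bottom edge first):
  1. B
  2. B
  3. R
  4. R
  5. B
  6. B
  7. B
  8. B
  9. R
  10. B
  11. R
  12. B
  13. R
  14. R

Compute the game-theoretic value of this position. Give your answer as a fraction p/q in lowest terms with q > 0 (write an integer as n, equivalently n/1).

6057/4096

Recurse on prefixes of the 14-edge string B B R R B B B B R B R B R R:
1 of 14 · B · max L 0 · min R +∞ gives 1
2 of 14 · BB · max L 1 · min R +∞ gives 2
3 of 14 · BBR · max L 1 · min R 2 gives 3/2
4 of 14 · BBRR · max L 1 · min R 3/2 gives 5/4
5 of 14 · BBRRB · max L 5/4 · min R 3/2 gives 11/8
6 of 14 · BBRRBB · max L 11/8 · min R 3/2 gives 23/16
7 of 14 · BBRRBBB · max L 23/16 · min R 3/2 gives 47/32
8 of 14 · BBRRBBBB · max L 47/32 · min R 3/2 gives 95/64
9 of 14 · BBRRBBBBR · max L 47/32 · min R 95/64 gives 189/128
10 of 14 · BBRRBBBBRB · max L 189/128 · min R 95/64 gives 379/256
11 of 14 · BBRRBBBBRBR · max L 189/128 · min R 379/256 gives 757/512
12 of 14 · BBRRBBBBRBRB · max L 757/512 · min R 379/256 gives 1515/1024
13 of 14 · BBRRBBBBRBRBR · max L 757/512 · min R 1515/1024 gives 3029/2048
14 of 14 · BBRRBBBBRBRBRR · max L 757/512 · min R 3029/2048 gives 6057/4096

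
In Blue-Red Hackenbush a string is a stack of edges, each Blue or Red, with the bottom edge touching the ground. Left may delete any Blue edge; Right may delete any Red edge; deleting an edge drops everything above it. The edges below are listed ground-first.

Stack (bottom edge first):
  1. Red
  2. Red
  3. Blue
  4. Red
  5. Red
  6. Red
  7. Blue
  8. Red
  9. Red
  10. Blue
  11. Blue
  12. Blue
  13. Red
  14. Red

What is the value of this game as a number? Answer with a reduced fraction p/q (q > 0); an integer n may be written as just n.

-7879/4096

Recurse on prefixes of the 14-edge string Red Red Blue Red Red Red Blue Red Red Blue Blue Blue Red Red:
edge 1 of 14 (Red): { ∅ | 0 } so -1
edge 2 of 14 (Red): { ∅ | -1,0 } so -2
edge 3 of 14 (Blue): { -2 | -1,0 } so -3/2
edge 4 of 14 (Red): { -2 | -3/2,-1,0 } so -7/4
edge 5 of 14 (Red): { -2 | -7/4,-3/2,-1,0 } so -15/8
edge 6 of 14 (Red): { -2 | -15/8,-7/4,-3/2,-1,0 } so -31/16
edge 7 of 14 (Blue): { -2,-31/16 | -15/8,-7/4,-3/2,-1,0 } so -61/32
edge 8 of 14 (Red): { -2,-31/16 | -61/32,-15/8,-7/4,-3/2,-1,0 } so -123/64
edge 9 of 14 (Red): { -2,-31/16 | -123/64,-61/32,-15/8,-7/4,-3/2,-1,0 } so -247/128
edge 10 of 14 (Blue): { -2,-31/16,-247/128 | -123/64,-61/32,-15/8,-7/4,-3/2,-1,0 } so -493/256
edge 11 of 14 (Blue): { -2,-31/16,-247/128,-493/256 | -123/64,-61/32,-15/8,-7/4,-3/2,-1,0 } so -985/512
edge 12 of 14 (Blue): { -2,-31/16,-247/128,-493/256,-985/512 | -123/64,-61/32,-15/8,-7/4,-3/2,-1,0 } so -1969/1024
edge 13 of 14 (Red): { -2,-31/16,-247/128,-493/256,-985/512 | -1969/1024,-123/64,-61/32,-15/8,-7/4,-3/2,-1,0 } so -3939/2048
edge 14 of 14 (Red): { -2,-31/16,-247/128,-493/256,-985/512 | -3939/2048,-1969/1024,-123/64,-61/32,-15/8,-7/4,-3/2,-1,0 } so -7879/4096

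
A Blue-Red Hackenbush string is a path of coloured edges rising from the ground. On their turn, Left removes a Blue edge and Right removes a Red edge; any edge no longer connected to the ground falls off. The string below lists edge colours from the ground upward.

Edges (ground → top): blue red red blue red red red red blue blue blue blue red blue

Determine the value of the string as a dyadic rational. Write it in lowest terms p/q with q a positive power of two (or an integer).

2171/8192

edge 1 of 14 (blue): { 0 | · } so 1
edge 2 of 14 (red): { 0 | 1 } so 1/2
edge 3 of 14 (red): { 0 | 1/2,1 } so 1/4
edge 4 of 14 (blue): { 0,1/4 | 1/2,1 } so 3/8
edge 5 of 14 (red): { 0,1/4 | 3/8,1/2,1 } so 5/16
edge 6 of 14 (red): { 0,1/4 | 5/16,3/8,1/2,1 } so 9/32
edge 7 of 14 (red): { 0,1/4 | 9/32,5/16,3/8,1/2,1 } so 17/64
edge 8 of 14 (red): { 0,1/4 | 17/64,9/32,5/16,3/8,1/2,1 } so 33/128
edge 9 of 14 (blue): { 0,1/4,33/128 | 17/64,9/32,5/16,3/8,1/2,1 } so 67/256
edge 10 of 14 (blue): { 0,1/4,33/128,67/256 | 17/64,9/32,5/16,3/8,1/2,1 } so 135/512
edge 11 of 14 (blue): { 0,1/4,33/128,67/256,135/512 | 17/64,9/32,5/16,3/8,1/2,1 } so 271/1024
edge 12 of 14 (blue): { 0,1/4,33/128,67/256,135/512,271/1024 | 17/64,9/32,5/16,3/8,1/2,1 } so 543/2048
edge 13 of 14 (red): { 0,1/4,33/128,67/256,135/512,271/1024 | 543/2048,17/64,9/32,5/16,3/8,1/2,1 } so 1085/4096
edge 14 of 14 (blue): { 0,1/4,33/128,67/256,135/512,271/1024,1085/4096 | 543/2048,17/64,9/32,5/16,3/8,1/2,1 } so 2171/8192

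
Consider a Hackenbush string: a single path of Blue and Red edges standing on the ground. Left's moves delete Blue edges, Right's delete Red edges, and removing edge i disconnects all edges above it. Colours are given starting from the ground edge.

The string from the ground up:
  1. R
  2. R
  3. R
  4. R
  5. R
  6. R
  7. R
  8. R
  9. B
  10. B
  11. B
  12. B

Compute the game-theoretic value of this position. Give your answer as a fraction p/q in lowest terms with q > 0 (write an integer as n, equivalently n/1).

R: Left { · }, Right { 0 } ⇒ simplest -1
RR: Left { · }, Right { -1 0 } ⇒ simplest -2
RRR: Left { · }, Right { -2 -1 0 } ⇒ simplest -3
RRRR: Left { · }, Right { -3 -2 -1 0 } ⇒ simplest -4
RRRRR: Left { · }, Right { -4 -3 -2 -1 0 } ⇒ simplest -5
RRRRRR: Left { · }, Right { -5 -4 -3 -2 -1 0 } ⇒ simplest -6
RRRRRRR: Left { · }, Right { -6 -5 -4 -3 -2 -1 0 } ⇒ simplest -7
RRRRRRRR: Left { · }, Right { -7 -6 -5 -4 -3 -2 -1 0 } ⇒ simplest -8
RRRRRRRRB: Left { -8 }, Right { -7 -6 -5 -4 -3 -2 -1 0 } ⇒ simplest -15/2
RRRRRRRRBB: Left { -8 -15/2 }, Right { -7 -6 -5 -4 -3 -2 -1 0 } ⇒ simplest -29/4
RRRRRRRRBBB: Left { -8 -15/2 -29/4 }, Right { -7 -6 -5 -4 -3 -2 -1 0 } ⇒ simplest -57/8
RRRRRRRRBBBB: Left { -8 -15/2 -29/4 -57/8 }, Right { -7 -6 -5 -4 -3 -2 -1 0 } ⇒ simplest -113/16

-113/16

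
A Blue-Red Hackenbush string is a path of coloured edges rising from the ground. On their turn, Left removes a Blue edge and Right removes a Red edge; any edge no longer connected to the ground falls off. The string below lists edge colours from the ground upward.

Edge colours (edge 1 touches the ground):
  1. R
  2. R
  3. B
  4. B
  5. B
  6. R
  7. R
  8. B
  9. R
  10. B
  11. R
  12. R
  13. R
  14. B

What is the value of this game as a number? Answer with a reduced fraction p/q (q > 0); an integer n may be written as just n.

R: Left { (no moves) }, Right { 0 } => simplest -1
RR: Left { (no moves) }, Right { -1,0 } => simplest -2
RRB: Left { -2 }, Right { -1,0 } => simplest -3/2
RRBB: Left { -2,-3/2 }, Right { -1,0 } => simplest -5/4
RRBBB: Left { -2,-3/2,-5/4 }, Right { -1,0 } => simplest -9/8
RRBBBR: Left { -2,-3/2,-5/4 }, Right { -9/8,-1,0 } => simplest -19/16
RRBBBRR: Left { -2,-3/2,-5/4 }, Right { -19/16,-9/8,-1,0 } => simplest -39/32
RRBBBRRB: Left { -2,-3/2,-5/4,-39/32 }, Right { -19/16,-9/8,-1,0 } => simplest -77/64
RRBBBRRBR: Left { -2,-3/2,-5/4,-39/32 }, Right { -77/64,-19/16,-9/8,-1,0 } => simplest -155/128
RRBBBRRBRB: Left { -2,-3/2,-5/4,-39/32,-155/128 }, Right { -77/64,-19/16,-9/8,-1,0 } => simplest -309/256
RRBBBRRBRBR: Left { -2,-3/2,-5/4,-39/32,-155/128 }, Right { -309/256,-77/64,-19/16,-9/8,-1,0 } => simplest -619/512
RRBBBRRBRBRR: Left { -2,-3/2,-5/4,-39/32,-155/128 }, Right { -619/512,-309/256,-77/64,-19/16,-9/8,-1,0 } => simplest -1239/1024
RRBBBRRBRBRRR: Left { -2,-3/2,-5/4,-39/32,-155/128 }, Right { -1239/1024,-619/512,-309/256,-77/64,-19/16,-9/8,-1,0 } => simplest -2479/2048
RRBBBRRBRBRRRB: Left { -2,-3/2,-5/4,-39/32,-155/128,-2479/2048 }, Right { -1239/1024,-619/512,-309/256,-77/64,-19/16,-9/8,-1,0 } => simplest -4957/4096

-4957/4096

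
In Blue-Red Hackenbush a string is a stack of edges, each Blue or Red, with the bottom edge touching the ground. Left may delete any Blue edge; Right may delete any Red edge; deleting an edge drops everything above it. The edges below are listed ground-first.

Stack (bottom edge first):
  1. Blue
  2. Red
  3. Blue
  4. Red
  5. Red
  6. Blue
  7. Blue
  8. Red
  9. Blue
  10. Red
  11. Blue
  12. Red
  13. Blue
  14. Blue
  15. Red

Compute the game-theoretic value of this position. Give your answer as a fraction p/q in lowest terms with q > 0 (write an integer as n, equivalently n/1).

Prefix values for Blue Red Blue Red Red Blue Blue Red Blue Red Blue Red Blue Blue Red via {L|R} + simplicity:
B: Left { 0 }, Right { · } -> simplest 1
BR: Left { 0 }, Right { 1 } -> simplest 1/2
BRB: Left { 0; 1/2 }, Right { 1 } -> simplest 3/4
BRBR: Left { 0; 1/2 }, Right { 3/4; 1 } -> simplest 5/8
BRBRR: Left { 0; 1/2 }, Right { 5/8; 3/4; 1 } -> simplest 9/16
BRBRRB: Left { 0; 1/2; 9/16 }, Right { 5/8; 3/4; 1 } -> simplest 19/32
BRBRRBB: Left { 0; 1/2; 9/16; 19/32 }, Right { 5/8; 3/4; 1 } -> simplest 39/64
BRBRRBBR: Left { 0; 1/2; 9/16; 19/32 }, Right { 39/64; 5/8; 3/4; 1 } -> simplest 77/128
BRBRRBBRB: Left { 0; 1/2; 9/16; 19/32; 77/128 }, Right { 39/64; 5/8; 3/4; 1 } -> simplest 155/256
BRBRRBBRBR: Left { 0; 1/2; 9/16; 19/32; 77/128 }, Right { 155/256; 39/64; 5/8; 3/4; 1 } -> simplest 309/512
BRBRRBBRBRB: Left { 0; 1/2; 9/16; 19/32; 77/128; 309/512 }, Right { 155/256; 39/64; 5/8; 3/4; 1 } -> simplest 619/1024
BRBRRBBRBRBR: Left { 0; 1/2; 9/16; 19/32; 77/128; 309/512 }, Right { 619/1024; 155/256; 39/64; 5/8; 3/4; 1 } -> simplest 1237/2048
BRBRRBBRBRBRB: Left { 0; 1/2; 9/16; 19/32; 77/128; 309/512; 1237/2048 }, Right { 619/1024; 155/256; 39/64; 5/8; 3/4; 1 } -> simplest 2475/4096
BRBRRBBRBRBRBB: Left { 0; 1/2; 9/16; 19/32; 77/128; 309/512; 1237/2048; 2475/4096 }, Right { 619/1024; 155/256; 39/64; 5/8; 3/4; 1 } -> simplest 4951/8192
BRBRRBBRBRBRBBR: Left { 0; 1/2; 9/16; 19/32; 77/128; 309/512; 1237/2048; 2475/4096 }, Right { 4951/8192; 619/1024; 155/256; 39/64; 5/8; 3/4; 1 } -> simplest 9901/16384

9901/16384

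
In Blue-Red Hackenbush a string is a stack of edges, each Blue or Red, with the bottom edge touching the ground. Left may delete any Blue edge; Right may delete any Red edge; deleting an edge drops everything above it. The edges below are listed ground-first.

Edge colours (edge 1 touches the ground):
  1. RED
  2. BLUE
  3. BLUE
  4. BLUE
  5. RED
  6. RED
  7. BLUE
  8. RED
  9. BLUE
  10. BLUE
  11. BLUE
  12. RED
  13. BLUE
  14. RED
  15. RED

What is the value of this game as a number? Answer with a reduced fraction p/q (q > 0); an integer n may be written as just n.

-3351/16384

1 of 15 · R · max L −∞ · min R 0 ⇒ -1
2 of 15 · RB · max L -1 · min R 0 ⇒ -1/2
3 of 15 · RBB · max L -1/2 · min R 0 ⇒ -1/4
4 of 15 · RBBB · max L -1/4 · min R 0 ⇒ -1/8
5 of 15 · RBBBR · max L -1/4 · min R -1/8 ⇒ -3/16
6 of 15 · RBBBRR · max L -1/4 · min R -3/16 ⇒ -7/32
7 of 15 · RBBBRRB · max L -7/32 · min R -3/16 ⇒ -13/64
8 of 15 · RBBBRRBR · max L -7/32 · min R -13/64 ⇒ -27/128
9 of 15 · RBBBRRBRB · max L -27/128 · min R -13/64 ⇒ -53/256
10 of 15 · RBBBRRBRBB · max L -53/256 · min R -13/64 ⇒ -105/512
11 of 15 · RBBBRRBRBBB · max L -105/512 · min R -13/64 ⇒ -209/1024
12 of 15 · RBBBRRBRBBBR · max L -105/512 · min R -209/1024 ⇒ -419/2048
13 of 15 · RBBBRRBRBBBRB · max L -419/2048 · min R -209/1024 ⇒ -837/4096
14 of 15 · RBBBRRBRBBBRBR · max L -419/2048 · min R -837/4096 ⇒ -1675/8192
15 of 15 · RBBBRRBRBBBRBRR · max L -419/2048 · min R -1675/8192 ⇒ -3351/16384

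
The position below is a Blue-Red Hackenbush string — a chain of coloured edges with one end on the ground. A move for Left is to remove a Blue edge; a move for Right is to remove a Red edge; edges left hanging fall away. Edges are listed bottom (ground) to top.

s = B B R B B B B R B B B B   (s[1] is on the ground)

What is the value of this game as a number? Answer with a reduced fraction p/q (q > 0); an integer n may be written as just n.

2015/1024

G_1 [B]  L=[0]  R=[(no moves)]  -> 1
G_2 [BB]  L=[0, 1]  R=[(no moves)]  -> 2
G_3 [BBR]  L=[0, 1]  R=[2]  -> 3/2
G_4 [BBRB]  L=[0, 1, 3/2]  R=[2]  -> 7/4
G_5 [BBRBB]  L=[0, 1, 3/2, 7/4]  R=[2]  -> 15/8
G_6 [BBRBBB]  L=[0, 1, 3/2, 7/4, 15/8]  R=[2]  -> 31/16
G_7 [BBRBBBB]  L=[0, 1, 3/2, 7/4, 15/8, 31/16]  R=[2]  -> 63/32
G_8 [BBRBBBBR]  L=[0, 1, 3/2, 7/4, 15/8, 31/16]  R=[63/32, 2]  -> 125/64
G_9 [BBRBBBBRB]  L=[0, 1, 3/2, 7/4, 15/8, 31/16, 125/64]  R=[63/32, 2]  -> 251/128
G_10 [BBRBBBBRBB]  L=[0, 1, 3/2, 7/4, 15/8, 31/16, 125/64, 251/128]  R=[63/32, 2]  -> 503/256
G_11 [BBRBBBBRBBB]  L=[0, 1, 3/2, 7/4, 15/8, 31/16, 125/64, 251/128, 503/256]  R=[63/32, 2]  -> 1007/512
G_12 [BBRBBBBRBBBB]  L=[0, 1, 3/2, 7/4, 15/8, 31/16, 125/64, 251/128, 503/256, 1007/512]  R=[63/32, 2]  -> 2015/1024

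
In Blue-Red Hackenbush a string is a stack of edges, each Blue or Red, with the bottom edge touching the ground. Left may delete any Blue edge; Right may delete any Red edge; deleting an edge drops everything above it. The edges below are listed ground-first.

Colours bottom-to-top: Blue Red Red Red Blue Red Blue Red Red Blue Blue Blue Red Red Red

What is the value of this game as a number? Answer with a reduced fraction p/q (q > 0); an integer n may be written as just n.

Recurse on prefixes of the 15-edge string Blue Red Red Red Blue Red Blue Red Red Blue Blue Blue Red Red Red:
val(B) = { 0 | none } → 1
val(BR) = { 0 | 1 } → 1/2
val(BRR) = { 0 | 1/2; 1 } → 1/4
val(BRRR) = { 0 | 1/4; 1/2; 1 } → 1/8
val(BRRRB) = { 0; 1/8 | 1/4; 1/2; 1 } → 3/16
val(BRRRBR) = { 0; 1/8 | 3/16; 1/4; 1/2; 1 } → 5/32
val(BRRRBRB) = { 0; 1/8; 5/32 | 3/16; 1/4; 1/2; 1 } → 11/64
val(BRRRBRBR) = { 0; 1/8; 5/32 | 11/64; 3/16; 1/4; 1/2; 1 } → 21/128
val(BRRRBRBRR) = { 0; 1/8; 5/32 | 21/128; 11/64; 3/16; 1/4; 1/2; 1 } → 41/256
val(BRRRBRBRRB) = { 0; 1/8; 5/32; 41/256 | 21/128; 11/64; 3/16; 1/4; 1/2; 1 } → 83/512
val(BRRRBRBRRBB) = { 0; 1/8; 5/32; 41/256; 83/512 | 21/128; 11/64; 3/16; 1/4; 1/2; 1 } → 167/1024
val(BRRRBRBRRBBB) = { 0; 1/8; 5/32; 41/256; 83/512; 167/1024 | 21/128; 11/64; 3/16; 1/4; 1/2; 1 } → 335/2048
val(BRRRBRBRRBBBR) = { 0; 1/8; 5/32; 41/256; 83/512; 167/1024 | 335/2048; 21/128; 11/64; 3/16; 1/4; 1/2; 1 } → 669/4096
val(BRRRBRBRRBBBRR) = { 0; 1/8; 5/32; 41/256; 83/512; 167/1024 | 669/4096; 335/2048; 21/128; 11/64; 3/16; 1/4; 1/2; 1 } → 1337/8192
val(BRRRBRBRRBBBRRR) = { 0; 1/8; 5/32; 41/256; 83/512; 167/1024 | 1337/8192; 669/4096; 335/2048; 21/128; 11/64; 3/16; 1/4; 1/2; 1 } → 2673/16384

2673/16384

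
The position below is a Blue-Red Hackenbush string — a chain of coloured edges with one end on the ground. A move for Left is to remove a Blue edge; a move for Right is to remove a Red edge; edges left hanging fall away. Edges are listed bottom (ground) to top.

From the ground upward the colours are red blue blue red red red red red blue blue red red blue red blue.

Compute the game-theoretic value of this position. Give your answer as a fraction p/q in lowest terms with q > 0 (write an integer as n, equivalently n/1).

-7989/16384

1 of 15 · r · max L −∞ · min R 0 -> -1
2 of 15 · rb · max L -1 · min R 0 -> -1/2
3 of 15 · rbb · max L -1/2 · min R 0 -> -1/4
4 of 15 · rbbr · max L -1/2 · min R -1/4 -> -3/8
5 of 15 · rbbrr · max L -1/2 · min R -3/8 -> -7/16
6 of 15 · rbbrrr · max L -1/2 · min R -7/16 -> -15/32
7 of 15 · rbbrrrr · max L -1/2 · min R -15/32 -> -31/64
8 of 15 · rbbrrrrr · max L -1/2 · min R -31/64 -> -63/128
9 of 15 · rbbrrrrrb · max L -63/128 · min R -31/64 -> -125/256
10 of 15 · rbbrrrrrbb · max L -125/256 · min R -31/64 -> -249/512
11 of 15 · rbbrrrrrbbr · max L -125/256 · min R -249/512 -> -499/1024
12 of 15 · rbbrrrrrbbrr · max L -125/256 · min R -499/1024 -> -999/2048
13 of 15 · rbbrrrrrbbrrb · max L -999/2048 · min R -499/1024 -> -1997/4096
14 of 15 · rbbrrrrrbbrrbr · max L -999/2048 · min R -1997/4096 -> -3995/8192
15 of 15 · rbbrrrrrbbrrbrb · max L -3995/8192 · min R -1997/4096 -> -7989/16384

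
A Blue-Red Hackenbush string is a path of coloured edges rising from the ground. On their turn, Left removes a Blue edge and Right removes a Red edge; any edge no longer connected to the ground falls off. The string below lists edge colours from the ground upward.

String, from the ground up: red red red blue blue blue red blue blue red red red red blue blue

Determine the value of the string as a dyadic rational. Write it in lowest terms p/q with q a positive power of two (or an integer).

step 1: add red to get r; options L={ (no moves) } R={ 0 } → -1
step 2: add red to get rr; options L={ (no moves) } R={ -1 0 } → -2
step 3: add red to get rrr; options L={ (no moves) } R={ -2 -1 0 } → -3
step 4: add blue to get rrrb; options L={ -3 } R={ -2 -1 0 } → -5/2
step 5: add blue to get rrrbb; options L={ -3 -5/2 } R={ -2 -1 0 } → -9/4
step 6: add blue to get rrrbbb; options L={ -3 -5/2 -9/4 } R={ -2 -1 0 } → -17/8
step 7: add red to get rrrbbbr; options L={ -3 -5/2 -9/4 } R={ -17/8 -2 -1 0 } → -35/16
step 8: add blue to get rrrbbbrb; options L={ -3 -5/2 -9/4 -35/16 } R={ -17/8 -2 -1 0 } → -69/32
step 9: add blue to get rrrbbbrbb; options L={ -3 -5/2 -9/4 -35/16 -69/32 } R={ -17/8 -2 -1 0 } → -137/64
step 10: add red to get rrrbbbrbbr; options L={ -3 -5/2 -9/4 -35/16 -69/32 } R={ -137/64 -17/8 -2 -1 0 } → -275/128
step 11: add red to get rrrbbbrbbrr; options L={ -3 -5/2 -9/4 -35/16 -69/32 } R={ -275/128 -137/64 -17/8 -2 -1 0 } → -551/256
step 12: add red to get rrrbbbrbbrrr; options L={ -3 -5/2 -9/4 -35/16 -69/32 } R={ -551/256 -275/128 -137/64 -17/8 -2 -1 0 } → -1103/512
step 13: add red to get rrrbbbrbbrrrr; options L={ -3 -5/2 -9/4 -35/16 -69/32 } R={ -1103/512 -551/256 -275/128 -137/64 -17/8 -2 -1 0 } → -2207/1024
step 14: add blue to get rrrbbbrbbrrrrb; options L={ -3 -5/2 -9/4 -35/16 -69/32 -2207/1024 } R={ -1103/512 -551/256 -275/128 -137/64 -17/8 -2 -1 0 } → -4413/2048
step 15: add blue to get rrrbbbrbbrrrrbb; options L={ -3 -5/2 -9/4 -35/16 -69/32 -2207/1024 -4413/2048 } R={ -1103/512 -551/256 -275/128 -137/64 -17/8 -2 -1 0 } → -8825/4096

-8825/4096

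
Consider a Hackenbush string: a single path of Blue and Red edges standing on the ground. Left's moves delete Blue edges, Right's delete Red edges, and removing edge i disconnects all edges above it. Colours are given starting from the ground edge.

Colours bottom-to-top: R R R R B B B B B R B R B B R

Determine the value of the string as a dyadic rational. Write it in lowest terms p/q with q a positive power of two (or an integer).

edge 1 of 15 (R): { · | 0 } = -1
edge 2 of 15 (R): { · | -1; 0 } = -2
edge 3 of 15 (R): { · | -2; -1; 0 } = -3
edge 4 of 15 (R): { · | -3; -2; -1; 0 } = -4
edge 5 of 15 (B): { -4 | -3; -2; -1; 0 } = -7/2
edge 6 of 15 (B): { -4; -7/2 | -3; -2; -1; 0 } = -13/4
edge 7 of 15 (B): { -4; -7/2; -13/4 | -3; -2; -1; 0 } = -25/8
edge 8 of 15 (B): { -4; -7/2; -13/4; -25/8 | -3; -2; -1; 0 } = -49/16
edge 9 of 15 (B): { -4; -7/2; -13/4; -25/8; -49/16 | -3; -2; -1; 0 } = -97/32
edge 10 of 15 (R): { -4; -7/2; -13/4; -25/8; -49/16 | -97/32; -3; -2; -1; 0 } = -195/64
edge 11 of 15 (B): { -4; -7/2; -13/4; -25/8; -49/16; -195/64 | -97/32; -3; -2; -1; 0 } = -389/128
edge 12 of 15 (R): { -4; -7/2; -13/4; -25/8; -49/16; -195/64 | -389/128; -97/32; -3; -2; -1; 0 } = -779/256
edge 13 of 15 (B): { -4; -7/2; -13/4; -25/8; -49/16; -195/64; -779/256 | -389/128; -97/32; -3; -2; -1; 0 } = -1557/512
edge 14 of 15 (B): { -4; -7/2; -13/4; -25/8; -49/16; -195/64; -779/256; -1557/512 | -389/128; -97/32; -3; -2; -1; 0 } = -3113/1024
edge 15 of 15 (R): { -4; -7/2; -13/4; -25/8; -49/16; -195/64; -779/256; -1557/512 | -3113/1024; -389/128; -97/32; -3; -2; -1; 0 } = -6227/2048

-6227/2048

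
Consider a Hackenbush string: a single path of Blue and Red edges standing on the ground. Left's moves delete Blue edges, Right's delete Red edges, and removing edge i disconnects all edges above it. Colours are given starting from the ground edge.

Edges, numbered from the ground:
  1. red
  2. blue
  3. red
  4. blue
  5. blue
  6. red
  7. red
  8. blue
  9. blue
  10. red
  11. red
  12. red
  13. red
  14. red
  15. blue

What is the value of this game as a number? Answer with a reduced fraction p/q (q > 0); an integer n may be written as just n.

-9853/16384

Build g(s[:k]) for k = 1..15, string s = red blue red blue blue red red blue blue red red red red red blue.
g_1 [r]  L=[·]  R=[0]  gives -1
g_2 [rb]  L=[-1]  R=[0]  gives -1/2
g_3 [rbr]  L=[-1]  R=[-1/2 0]  gives -3/4
g_4 [rbrb]  L=[-1 -3/4]  R=[-1/2 0]  gives -5/8
g_5 [rbrbb]  L=[-1 -3/4 -5/8]  R=[-1/2 0]  gives -9/16
g_6 [rbrbbr]  L=[-1 -3/4 -5/8]  R=[-9/16 -1/2 0]  gives -19/32
g_7 [rbrbbrr]  L=[-1 -3/4 -5/8]  R=[-19/32 -9/16 -1/2 0]  gives -39/64
g_8 [rbrbbrrb]  L=[-1 -3/4 -5/8 -39/64]  R=[-19/32 -9/16 -1/2 0]  gives -77/128
g_9 [rbrbbrrbb]  L=[-1 -3/4 -5/8 -39/64 -77/128]  R=[-19/32 -9/16 -1/2 0]  gives -153/256
g_10 [rbrbbrrbbr]  L=[-1 -3/4 -5/8 -39/64 -77/128]  R=[-153/256 -19/32 -9/16 -1/2 0]  gives -307/512
g_11 [rbrbbrrbbrr]  L=[-1 -3/4 -5/8 -39/64 -77/128]  R=[-307/512 -153/256 -19/32 -9/16 -1/2 0]  gives -615/1024
g_12 [rbrbbrrbbrrr]  L=[-1 -3/4 -5/8 -39/64 -77/128]  R=[-615/1024 -307/512 -153/256 -19/32 -9/16 -1/2 0]  gives -1231/2048
g_13 [rbrbbrrbbrrrr]  L=[-1 -3/4 -5/8 -39/64 -77/128]  R=[-1231/2048 -615/1024 -307/512 -153/256 -19/32 -9/16 -1/2 0]  gives -2463/4096
g_14 [rbrbbrrbbrrrrr]  L=[-1 -3/4 -5/8 -39/64 -77/128]  R=[-2463/4096 -1231/2048 -615/1024 -307/512 -153/256 -19/32 -9/16 -1/2 0]  gives -4927/8192
g_15 [rbrbbrrbbrrrrrb]  L=[-1 -3/4 -5/8 -39/64 -77/128 -4927/8192]  R=[-2463/4096 -1231/2048 -615/1024 -307/512 -153/256 -19/32 -9/16 -1/2 0]  gives -9853/16384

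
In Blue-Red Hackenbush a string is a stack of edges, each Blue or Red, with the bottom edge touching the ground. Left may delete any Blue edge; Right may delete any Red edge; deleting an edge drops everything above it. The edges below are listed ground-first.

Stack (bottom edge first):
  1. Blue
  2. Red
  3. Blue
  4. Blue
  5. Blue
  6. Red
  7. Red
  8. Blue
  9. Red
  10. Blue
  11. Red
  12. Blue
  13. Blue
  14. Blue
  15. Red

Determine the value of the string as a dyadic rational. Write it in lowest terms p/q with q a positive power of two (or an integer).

G_1 [B]  L=[0]  R=[∅]  -> 1
G_2 [BR]  L=[0]  R=[1]  -> 1/2
G_3 [BRB]  L=[0 1/2]  R=[1]  -> 3/4
G_4 [BRBB]  L=[0 1/2 3/4]  R=[1]  -> 7/8
G_5 [BRBBB]  L=[0 1/2 3/4 7/8]  R=[1]  -> 15/16
G_6 [BRBBBR]  L=[0 1/2 3/4 7/8]  R=[15/16 1]  -> 29/32
G_7 [BRBBBRR]  L=[0 1/2 3/4 7/8]  R=[29/32 15/16 1]  -> 57/64
G_8 [BRBBBRRB]  L=[0 1/2 3/4 7/8 57/64]  R=[29/32 15/16 1]  -> 115/128
G_9 [BRBBBRRBR]  L=[0 1/2 3/4 7/8 57/64]  R=[115/128 29/32 15/16 1]  -> 229/256
G_10 [BRBBBRRBRB]  L=[0 1/2 3/4 7/8 57/64 229/256]  R=[115/128 29/32 15/16 1]  -> 459/512
G_11 [BRBBBRRBRBR]  L=[0 1/2 3/4 7/8 57/64 229/256]  R=[459/512 115/128 29/32 15/16 1]  -> 917/1024
G_12 [BRBBBRRBRBRB]  L=[0 1/2 3/4 7/8 57/64 229/256 917/1024]  R=[459/512 115/128 29/32 15/16 1]  -> 1835/2048
G_13 [BRBBBRRBRBRBB]  L=[0 1/2 3/4 7/8 57/64 229/256 917/1024 1835/2048]  R=[459/512 115/128 29/32 15/16 1]  -> 3671/4096
G_14 [BRBBBRRBRBRBBB]  L=[0 1/2 3/4 7/8 57/64 229/256 917/1024 1835/2048 3671/4096]  R=[459/512 115/128 29/32 15/16 1]  -> 7343/8192
G_15 [BRBBBRRBRBRBBBR]  L=[0 1/2 3/4 7/8 57/64 229/256 917/1024 1835/2048 3671/4096]  R=[7343/8192 459/512 115/128 29/32 15/16 1]  -> 14685/16384

14685/16384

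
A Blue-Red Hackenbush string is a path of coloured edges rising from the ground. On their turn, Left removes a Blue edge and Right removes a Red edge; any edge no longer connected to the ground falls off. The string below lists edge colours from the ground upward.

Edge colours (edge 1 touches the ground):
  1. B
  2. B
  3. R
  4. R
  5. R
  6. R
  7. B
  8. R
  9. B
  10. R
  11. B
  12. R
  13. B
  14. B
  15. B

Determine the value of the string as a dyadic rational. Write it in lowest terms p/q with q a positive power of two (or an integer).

8879/8192

Build v(s[:k]) for k = 1..15, string s = B B R R R R B R B R B R B B B.
step 1: add B to get B; options L={ 0 } R={ · } = 1
step 2: add B to get BB; options L={ 0, 1 } R={ · } = 2
step 3: add R to get BBR; options L={ 0, 1 } R={ 2 } = 3/2
step 4: add R to get BBRR; options L={ 0, 1 } R={ 3/2, 2 } = 5/4
step 5: add R to get BBRRR; options L={ 0, 1 } R={ 5/4, 3/2, 2 } = 9/8
step 6: add R to get BBRRRR; options L={ 0, 1 } R={ 9/8, 5/4, 3/2, 2 } = 17/16
step 7: add B to get BBRRRRB; options L={ 0, 1, 17/16 } R={ 9/8, 5/4, 3/2, 2 } = 35/32
step 8: add R to get BBRRRRBR; options L={ 0, 1, 17/16 } R={ 35/32, 9/8, 5/4, 3/2, 2 } = 69/64
step 9: add B to get BBRRRRBRB; options L={ 0, 1, 17/16, 69/64 } R={ 35/32, 9/8, 5/4, 3/2, 2 } = 139/128
step 10: add R to get BBRRRRBRBR; options L={ 0, 1, 17/16, 69/64 } R={ 139/128, 35/32, 9/8, 5/4, 3/2, 2 } = 277/256
step 11: add B to get BBRRRRBRBRB; options L={ 0, 1, 17/16, 69/64, 277/256 } R={ 139/128, 35/32, 9/8, 5/4, 3/2, 2 } = 555/512
step 12: add R to get BBRRRRBRBRBR; options L={ 0, 1, 17/16, 69/64, 277/256 } R={ 555/512, 139/128, 35/32, 9/8, 5/4, 3/2, 2 } = 1109/1024
step 13: add B to get BBRRRRBRBRBRB; options L={ 0, 1, 17/16, 69/64, 277/256, 1109/1024 } R={ 555/512, 139/128, 35/32, 9/8, 5/4, 3/2, 2 } = 2219/2048
step 14: add B to get BBRRRRBRBRBRBB; options L={ 0, 1, 17/16, 69/64, 277/256, 1109/1024, 2219/2048 } R={ 555/512, 139/128, 35/32, 9/8, 5/4, 3/2, 2 } = 4439/4096
step 15: add B to get BBRRRRBRBRBRBBB; options L={ 0, 1, 17/16, 69/64, 277/256, 1109/1024, 2219/2048, 4439/4096 } R={ 555/512, 139/128, 35/32, 9/8, 5/4, 3/2, 2 } = 8879/8192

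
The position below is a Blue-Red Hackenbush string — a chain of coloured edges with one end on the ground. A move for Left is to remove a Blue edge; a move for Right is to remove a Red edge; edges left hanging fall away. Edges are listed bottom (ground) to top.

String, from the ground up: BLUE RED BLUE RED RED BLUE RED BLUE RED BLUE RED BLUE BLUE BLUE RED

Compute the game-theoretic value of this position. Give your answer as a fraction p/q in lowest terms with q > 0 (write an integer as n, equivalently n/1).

9565/16384

Build value(s[:k]) for k = 1..15, string s = BLUE RED BLUE RED RED BLUE RED BLUE RED BLUE RED BLUE BLUE BLUE RED.
value(B) = { 0 |  } => 1
value(BR) = { 0 | 1 } => 1/2
value(BRB) = { 0; 1/2 | 1 } => 3/4
value(BRBR) = { 0; 1/2 | 3/4; 1 } => 5/8
value(BRBRR) = { 0; 1/2 | 5/8; 3/4; 1 } => 9/16
value(BRBRRB) = { 0; 1/2; 9/16 | 5/8; 3/4; 1 } => 19/32
value(BRBRRBR) = { 0; 1/2; 9/16 | 19/32; 5/8; 3/4; 1 } => 37/64
value(BRBRRBRB) = { 0; 1/2; 9/16; 37/64 | 19/32; 5/8; 3/4; 1 } => 75/128
value(BRBRRBRBR) = { 0; 1/2; 9/16; 37/64 | 75/128; 19/32; 5/8; 3/4; 1 } => 149/256
value(BRBRRBRBRB) = { 0; 1/2; 9/16; 37/64; 149/256 | 75/128; 19/32; 5/8; 3/4; 1 } => 299/512
value(BRBRRBRBRBR) = { 0; 1/2; 9/16; 37/64; 149/256 | 299/512; 75/128; 19/32; 5/8; 3/4; 1 } => 597/1024
value(BRBRRBRBRBRB) = { 0; 1/2; 9/16; 37/64; 149/256; 597/1024 | 299/512; 75/128; 19/32; 5/8; 3/4; 1 } => 1195/2048
value(BRBRRBRBRBRBB) = { 0; 1/2; 9/16; 37/64; 149/256; 597/1024; 1195/2048 | 299/512; 75/128; 19/32; 5/8; 3/4; 1 } => 2391/4096
value(BRBRRBRBRBRBBB) = { 0; 1/2; 9/16; 37/64; 149/256; 597/1024; 1195/2048; 2391/4096 | 299/512; 75/128; 19/32; 5/8; 3/4; 1 } => 4783/8192
value(BRBRRBRBRBRBBBR) = { 0; 1/2; 9/16; 37/64; 149/256; 597/1024; 1195/2048; 2391/4096 | 4783/8192; 299/512; 75/128; 19/32; 5/8; 3/4; 1 } => 9565/16384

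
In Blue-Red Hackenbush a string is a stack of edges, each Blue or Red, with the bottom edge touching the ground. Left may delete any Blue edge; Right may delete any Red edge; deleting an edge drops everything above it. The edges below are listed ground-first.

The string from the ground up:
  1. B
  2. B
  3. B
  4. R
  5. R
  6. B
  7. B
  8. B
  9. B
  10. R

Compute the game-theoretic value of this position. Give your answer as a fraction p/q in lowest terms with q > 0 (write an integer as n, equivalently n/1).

B: Left { 0 }, Right { none } so simplest 1
BB: Left { 0 1 }, Right { none } so simplest 2
BBB: Left { 0 1 2 }, Right { none } so simplest 3
BBBR: Left { 0 1 2 }, Right { 3 } so simplest 5/2
BBBRR: Left { 0 1 2 }, Right { 5/2 3 } so simplest 9/4
BBBRRB: Left { 0 1 2 9/4 }, Right { 5/2 3 } so simplest 19/8
BBBRRBB: Left { 0 1 2 9/4 19/8 }, Right { 5/2 3 } so simplest 39/16
BBBRRBBB: Left { 0 1 2 9/4 19/8 39/16 }, Right { 5/2 3 } so simplest 79/32
BBBRRBBBB: Left { 0 1 2 9/4 19/8 39/16 79/32 }, Right { 5/2 3 } so simplest 159/64
BBBRRBBBBR: Left { 0 1 2 9/4 19/8 39/16 79/32 }, Right { 159/64 5/2 3 } so simplest 317/128

317/128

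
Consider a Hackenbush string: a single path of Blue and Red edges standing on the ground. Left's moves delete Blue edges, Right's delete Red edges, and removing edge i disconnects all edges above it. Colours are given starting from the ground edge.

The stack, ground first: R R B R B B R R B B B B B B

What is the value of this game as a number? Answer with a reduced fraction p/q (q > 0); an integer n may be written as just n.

1 of 14 · R · max L −∞ · min R 0 — -1
2 of 14 · RR · max L −∞ · min R -1 — -2
3 of 14 · RRB · max L -2 · min R -1 — -3/2
4 of 14 · RRBR · max L -2 · min R -3/2 — -7/4
5 of 14 · RRBRB · max L -7/4 · min R -3/2 — -13/8
6 of 14 · RRBRBB · max L -13/8 · min R -3/2 — -25/16
7 of 14 · RRBRBBR · max L -13/8 · min R -25/16 — -51/32
8 of 14 · RRBRBBRR · max L -13/8 · min R -51/32 — -103/64
9 of 14 · RRBRBBRRB · max L -103/64 · min R -51/32 — -205/128
10 of 14 · RRBRBBRRBB · max L -205/128 · min R -51/32 — -409/256
11 of 14 · RRBRBBRRBBB · max L -409/256 · min R -51/32 — -817/512
12 of 14 · RRBRBBRRBBBB · max L -817/512 · min R -51/32 — -1633/1024
13 of 14 · RRBRBBRRBBBBB · max L -1633/1024 · min R -51/32 — -3265/2048
14 of 14 · RRBRBBRRBBBBBB · max L -3265/2048 · min R -51/32 — -6529/4096

-6529/4096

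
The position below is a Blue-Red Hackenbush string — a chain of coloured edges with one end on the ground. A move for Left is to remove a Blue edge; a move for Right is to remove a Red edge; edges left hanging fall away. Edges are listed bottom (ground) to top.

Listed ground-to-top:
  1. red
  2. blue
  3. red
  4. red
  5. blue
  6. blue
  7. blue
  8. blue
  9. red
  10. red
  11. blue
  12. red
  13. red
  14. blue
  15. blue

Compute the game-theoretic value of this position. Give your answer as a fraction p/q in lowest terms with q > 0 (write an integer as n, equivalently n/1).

Prefix values for red blue red red blue blue blue blue red red blue red red blue blue via {L|R} + simplicity:
edge 1 of 15 (red): { (no moves) | 0 } gives -1
edge 2 of 15 (blue): { -1 | 0 } gives -1/2
edge 3 of 15 (red): { -1 | -1/2,0 } gives -3/4
edge 4 of 15 (red): { -1 | -3/4,-1/2,0 } gives -7/8
edge 5 of 15 (blue): { -1,-7/8 | -3/4,-1/2,0 } gives -13/16
edge 6 of 15 (blue): { -1,-7/8,-13/16 | -3/4,-1/2,0 } gives -25/32
edge 7 of 15 (blue): { -1,-7/8,-13/16,-25/32 | -3/4,-1/2,0 } gives -49/64
edge 8 of 15 (blue): { -1,-7/8,-13/16,-25/32,-49/64 | -3/4,-1/2,0 } gives -97/128
edge 9 of 15 (red): { -1,-7/8,-13/16,-25/32,-49/64 | -97/128,-3/4,-1/2,0 } gives -195/256
edge 10 of 15 (red): { -1,-7/8,-13/16,-25/32,-49/64 | -195/256,-97/128,-3/4,-1/2,0 } gives -391/512
edge 11 of 15 (blue): { -1,-7/8,-13/16,-25/32,-49/64,-391/512 | -195/256,-97/128,-3/4,-1/2,0 } gives -781/1024
edge 12 of 15 (red): { -1,-7/8,-13/16,-25/32,-49/64,-391/512 | -781/1024,-195/256,-97/128,-3/4,-1/2,0 } gives -1563/2048
edge 13 of 15 (red): { -1,-7/8,-13/16,-25/32,-49/64,-391/512 | -1563/2048,-781/1024,-195/256,-97/128,-3/4,-1/2,0 } gives -3127/4096
edge 14 of 15 (blue): { -1,-7/8,-13/16,-25/32,-49/64,-391/512,-3127/4096 | -1563/2048,-781/1024,-195/256,-97/128,-3/4,-1/2,0 } gives -6253/8192
edge 15 of 15 (blue): { -1,-7/8,-13/16,-25/32,-49/64,-391/512,-3127/4096,-6253/8192 | -1563/2048,-781/1024,-195/256,-97/128,-3/4,-1/2,0 } gives -12505/16384

-12505/16384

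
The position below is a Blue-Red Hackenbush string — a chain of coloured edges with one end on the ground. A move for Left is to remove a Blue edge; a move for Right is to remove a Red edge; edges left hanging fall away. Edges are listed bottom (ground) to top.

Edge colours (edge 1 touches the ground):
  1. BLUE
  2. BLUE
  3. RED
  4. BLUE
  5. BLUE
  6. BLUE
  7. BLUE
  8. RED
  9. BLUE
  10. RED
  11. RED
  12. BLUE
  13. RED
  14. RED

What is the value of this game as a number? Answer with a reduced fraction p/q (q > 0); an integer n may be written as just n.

8009/4096

value_1 [B]  L=[0]  R=[none]  — 1
value_2 [BB]  L=[0,1]  R=[none]  — 2
value_3 [BBR]  L=[0,1]  R=[2]  — 3/2
value_4 [BBRB]  L=[0,1,3/2]  R=[2]  — 7/4
value_5 [BBRBB]  L=[0,1,3/2,7/4]  R=[2]  — 15/8
value_6 [BBRBBB]  L=[0,1,3/2,7/4,15/8]  R=[2]  — 31/16
value_7 [BBRBBBB]  L=[0,1,3/2,7/4,15/8,31/16]  R=[2]  — 63/32
value_8 [BBRBBBBR]  L=[0,1,3/2,7/4,15/8,31/16]  R=[63/32,2]  — 125/64
value_9 [BBRBBBBRB]  L=[0,1,3/2,7/4,15/8,31/16,125/64]  R=[63/32,2]  — 251/128
value_10 [BBRBBBBRBR]  L=[0,1,3/2,7/4,15/8,31/16,125/64]  R=[251/128,63/32,2]  — 501/256
value_11 [BBRBBBBRBRR]  L=[0,1,3/2,7/4,15/8,31/16,125/64]  R=[501/256,251/128,63/32,2]  — 1001/512
value_12 [BBRBBBBRBRRB]  L=[0,1,3/2,7/4,15/8,31/16,125/64,1001/512]  R=[501/256,251/128,63/32,2]  — 2003/1024
value_13 [BBRBBBBRBRRBR]  L=[0,1,3/2,7/4,15/8,31/16,125/64,1001/512]  R=[2003/1024,501/256,251/128,63/32,2]  — 4005/2048
value_14 [BBRBBBBRBRRBRR]  L=[0,1,3/2,7/4,15/8,31/16,125/64,1001/512]  R=[4005/2048,2003/1024,501/256,251/128,63/32,2]  — 8009/4096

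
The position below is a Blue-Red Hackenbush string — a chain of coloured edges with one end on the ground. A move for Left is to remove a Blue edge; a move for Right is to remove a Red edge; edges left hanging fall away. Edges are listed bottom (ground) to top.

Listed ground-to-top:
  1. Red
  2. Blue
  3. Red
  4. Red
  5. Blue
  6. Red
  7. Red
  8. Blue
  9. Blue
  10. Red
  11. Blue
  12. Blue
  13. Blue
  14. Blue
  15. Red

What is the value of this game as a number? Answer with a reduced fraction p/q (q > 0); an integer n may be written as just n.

1 of 15 · R · max L −∞ · min R 0 ⇒ -1
2 of 15 · RB · max L -1 · min R 0 ⇒ -1/2
3 of 15 · RBR · max L -1 · min R -1/2 ⇒ -3/4
4 of 15 · RBRR · max L -1 · min R -3/4 ⇒ -7/8
5 of 15 · RBRRB · max L -7/8 · min R -3/4 ⇒ -13/16
6 of 15 · RBRRBR · max L -7/8 · min R -13/16 ⇒ -27/32
7 of 15 · RBRRBRR · max L -7/8 · min R -27/32 ⇒ -55/64
8 of 15 · RBRRBRRB · max L -55/64 · min R -27/32 ⇒ -109/128
9 of 15 · RBRRBRRBB · max L -109/128 · min R -27/32 ⇒ -217/256
10 of 15 · RBRRBRRBBR · max L -109/128 · min R -217/256 ⇒ -435/512
11 of 15 · RBRRBRRBBRB · max L -435/512 · min R -217/256 ⇒ -869/1024
12 of 15 · RBRRBRRBBRBB · max L -869/1024 · min R -217/256 ⇒ -1737/2048
13 of 15 · RBRRBRRBBRBBB · max L -1737/2048 · min R -217/256 ⇒ -3473/4096
14 of 15 · RBRRBRRBBRBBBB · max L -3473/4096 · min R -217/256 ⇒ -6945/8192
15 of 15 · RBRRBRRBBRBBBBR · max L -3473/4096 · min R -6945/8192 ⇒ -13891/16384

-13891/16384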